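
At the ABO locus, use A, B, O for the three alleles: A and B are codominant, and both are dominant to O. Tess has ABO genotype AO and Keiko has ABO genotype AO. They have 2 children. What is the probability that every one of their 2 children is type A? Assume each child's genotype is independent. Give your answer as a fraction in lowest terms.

ABO cross AO × AO → 1/4 O, 3/4 A.
So P(type A) = 3/4 per child.
All 2 independent: (3/4)^2 = 9/16.

9/16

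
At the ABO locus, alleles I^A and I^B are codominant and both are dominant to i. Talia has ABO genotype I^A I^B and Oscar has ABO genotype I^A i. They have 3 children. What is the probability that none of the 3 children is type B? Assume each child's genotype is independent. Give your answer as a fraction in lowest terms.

27/64

ABO cross I^A I^B × I^A i → 1/2 A, 1/4 B, 1/4 AB.
So P(type B) = 1/4 per child.
P(not type B) = 3/4 for one child; (3/4)^3 = 27/64.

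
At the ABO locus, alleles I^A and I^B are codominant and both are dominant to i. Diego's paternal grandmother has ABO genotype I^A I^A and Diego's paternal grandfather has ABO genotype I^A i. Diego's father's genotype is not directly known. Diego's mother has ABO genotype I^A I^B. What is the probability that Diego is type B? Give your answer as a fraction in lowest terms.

Diego's father's ABO genotype from I^A I^A × I^A i: 1/2 I^A I^A, 1/2 I^A i.
Crossing each possibility with the mother I^A I^B and summing P(type B): 1/2·0 + 1/2·1/4 = 1/8.

1/8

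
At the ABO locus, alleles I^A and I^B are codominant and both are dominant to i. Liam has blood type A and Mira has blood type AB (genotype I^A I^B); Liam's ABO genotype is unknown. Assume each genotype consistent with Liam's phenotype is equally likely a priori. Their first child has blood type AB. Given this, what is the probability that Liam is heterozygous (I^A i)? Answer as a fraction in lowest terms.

Possible genotypes: Liam ∈ {I^A I^A, I^A i}; Mira ∈ {I^A I^B}.
Weight each parental genotype pair by prior × P(type-AB child):
  I^A I^A × I^A I^B: posterior weight 2/3.
  I^A i × I^A I^B: posterior weight 1/3.
Sum the posterior weight over pairs where Liam is I^A i: 1/3.

1/3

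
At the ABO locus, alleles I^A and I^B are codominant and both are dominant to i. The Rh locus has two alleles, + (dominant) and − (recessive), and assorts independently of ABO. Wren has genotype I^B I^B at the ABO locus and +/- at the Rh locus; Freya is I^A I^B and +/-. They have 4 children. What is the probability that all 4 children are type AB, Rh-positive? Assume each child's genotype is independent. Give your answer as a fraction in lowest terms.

81/4096

ABO cross I^B I^B × I^A I^B → 1/2 B, 1/2 AB.
Rh cross +/- × +/- → 3/4 Rh+, 1/4 Rh-; so P(type AB, Rh-positive) = 1/2 × 3/4 = 3/8 per child.
All 4 independent: (3/8)^4 = 81/4096.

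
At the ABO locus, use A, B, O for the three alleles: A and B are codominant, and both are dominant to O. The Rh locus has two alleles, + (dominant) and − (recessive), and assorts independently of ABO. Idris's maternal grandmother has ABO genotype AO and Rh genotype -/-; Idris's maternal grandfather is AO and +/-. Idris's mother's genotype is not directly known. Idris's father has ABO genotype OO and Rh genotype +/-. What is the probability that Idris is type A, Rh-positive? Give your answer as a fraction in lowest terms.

Idris's mother's ABO genotype from AO × AO: 1/4 AA, 1/2 AO, 1/4 OO.
Crossing each possibility with the father OO and summing P(type A): 1/4·1 + 1/2·1/2 + 1/4·0 = 1/2.
Similarly for Rh via the mother's Rh distribution: P(Rh+) = 5/8.
Independent loci: 1/2 × 5/8 = 5/16.

5/16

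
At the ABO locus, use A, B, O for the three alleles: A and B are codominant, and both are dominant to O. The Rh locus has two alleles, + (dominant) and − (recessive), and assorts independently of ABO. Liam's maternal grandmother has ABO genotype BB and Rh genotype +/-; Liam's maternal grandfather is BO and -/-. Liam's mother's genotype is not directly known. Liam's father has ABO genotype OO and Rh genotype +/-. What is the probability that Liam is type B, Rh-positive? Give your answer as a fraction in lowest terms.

15/32

Liam's mother's ABO genotype from BB × BO: 1/2 BB, 1/2 BO.
Crossing each possibility with the father OO and summing P(type B): 1/2·1 + 1/2·1/2 = 3/4.
Similarly for Rh via the mother's Rh distribution: P(Rh+) = 5/8.
Independent loci: 3/4 × 5/8 = 15/32.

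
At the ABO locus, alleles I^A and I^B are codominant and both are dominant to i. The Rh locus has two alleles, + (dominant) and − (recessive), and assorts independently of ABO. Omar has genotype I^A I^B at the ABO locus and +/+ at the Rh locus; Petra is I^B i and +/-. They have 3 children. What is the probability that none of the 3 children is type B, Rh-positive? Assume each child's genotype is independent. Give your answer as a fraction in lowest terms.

ABO cross I^A I^B × I^B i → 1/4 A, 1/2 B, 1/4 AB.
Rh cross +/+ × +/- → 1 Rh+; so P(type B, Rh-positive) = 1/2 × 1 = 1/2 per child.
P(not type B, Rh-positive) = 1/2 for one child; (1/2)^3 = 1/8.

1/8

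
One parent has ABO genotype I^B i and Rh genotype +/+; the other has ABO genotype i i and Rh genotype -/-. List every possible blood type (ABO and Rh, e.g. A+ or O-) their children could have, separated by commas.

Gametes from I^B i × i i give offspring ABO genotypes I^B i, i i, i.e. phenotypes O, B.
Rh cross +/+ × -/- → phenotypes Rh+.
Combining independently: O+, B+.

O+, B+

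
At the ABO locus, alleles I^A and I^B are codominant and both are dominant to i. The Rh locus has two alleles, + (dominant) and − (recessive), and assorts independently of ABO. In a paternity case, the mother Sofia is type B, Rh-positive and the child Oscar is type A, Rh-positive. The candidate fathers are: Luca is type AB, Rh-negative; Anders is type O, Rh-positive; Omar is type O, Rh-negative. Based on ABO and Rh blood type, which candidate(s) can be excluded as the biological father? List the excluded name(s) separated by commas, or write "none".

Anders, Omar

A candidate is excluded only if no genotype consistent with his phenotype could produce a type A, Rh-positive child with a type B, Rh-positive mother.
Anders (type O, Rh+): no genotype consistent with that phenotype can produce a type-A Rh+ child with a type-B mother.
Omar (type O, Rh-): no genotype consistent with that phenotype can produce a type-A Rh+ child with a type-B mother.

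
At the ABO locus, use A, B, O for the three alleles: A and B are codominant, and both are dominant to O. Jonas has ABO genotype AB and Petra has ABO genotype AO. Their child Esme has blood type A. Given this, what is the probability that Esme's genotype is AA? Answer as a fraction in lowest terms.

Cross AB × AO → 1/4 AA, 1/4 AB, 1/4 AO, 1/4 BO.
Type-A genotypes among offspring: AA (1/4), AO (1/4); total 1/2.
P(AA | type A) = (1/4) / (1/2) = 1/2.

1/2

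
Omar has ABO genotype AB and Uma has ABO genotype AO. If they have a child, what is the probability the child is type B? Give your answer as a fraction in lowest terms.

1/4

ABO cross AB × AO → offspring phenotypes: 1/2 A, 1/4 B, 1/4 AB.
So P(type B) = 1/4.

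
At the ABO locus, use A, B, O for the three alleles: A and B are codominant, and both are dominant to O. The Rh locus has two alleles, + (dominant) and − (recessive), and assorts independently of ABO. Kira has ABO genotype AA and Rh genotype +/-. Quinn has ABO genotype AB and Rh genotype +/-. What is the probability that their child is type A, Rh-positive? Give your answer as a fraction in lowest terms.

ABO cross AA × AB → offspring phenotypes: 1/2 A, 1/2 AB.
Rh cross +/- × +/- → 3/4 Rh+, 1/4 Rh-.
Independent loci: P(type A, Rh-positive) = 1/2 × 3/4 = 3/8.

3/8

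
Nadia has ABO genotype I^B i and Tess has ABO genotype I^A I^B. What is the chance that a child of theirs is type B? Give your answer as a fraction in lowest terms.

ABO cross I^B i × I^A I^B → offspring phenotypes: 1/4 A, 1/2 B, 1/4 AB.
So P(type B) = 1/2.

1/2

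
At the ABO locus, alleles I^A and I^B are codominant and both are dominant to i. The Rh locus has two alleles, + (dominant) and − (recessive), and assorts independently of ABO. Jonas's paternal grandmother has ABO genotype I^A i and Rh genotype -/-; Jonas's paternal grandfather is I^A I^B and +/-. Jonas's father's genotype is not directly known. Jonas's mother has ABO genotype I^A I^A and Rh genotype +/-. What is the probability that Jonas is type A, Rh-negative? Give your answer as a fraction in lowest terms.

Jonas's father's ABO genotype from I^A i × I^A I^B: 1/4 I^A I^A, 1/4 I^A I^B, 1/4 I^A i, 1/4 I^B i.
Crossing each possibility with the mother I^A I^A and summing P(type A): 1/4·1 + 1/4·1/2 + 1/4·1 + 1/4·1/2 = 3/4.
Similarly for Rh via the father's Rh distribution: P(Rh-) = 3/8.
Independent loci: 3/4 × 3/8 = 9/32.

9/32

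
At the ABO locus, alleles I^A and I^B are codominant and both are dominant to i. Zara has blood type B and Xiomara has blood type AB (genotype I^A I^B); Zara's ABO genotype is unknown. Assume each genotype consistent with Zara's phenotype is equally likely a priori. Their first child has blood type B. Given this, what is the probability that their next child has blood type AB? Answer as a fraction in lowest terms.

Possible genotypes: Zara ∈ {I^B I^B, I^B i}; Xiomara ∈ {I^A I^B}.
Weight each parental genotype pair by prior × P(type-B child):
  I^B I^B × I^A I^B: posterior weight 1/2; P(next child type AB) = 1/2.
  I^B i × I^A I^B: posterior weight 1/2; P(next child type AB) = 1/4.
Weighted sum = 3/8.

3/8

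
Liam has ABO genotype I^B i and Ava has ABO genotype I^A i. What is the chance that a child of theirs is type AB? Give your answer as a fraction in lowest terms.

1/4

ABO cross I^B i × I^A i → offspring phenotypes: 1/4 O, 1/4 A, 1/4 B, 1/4 AB.
So P(type AB) = 1/4.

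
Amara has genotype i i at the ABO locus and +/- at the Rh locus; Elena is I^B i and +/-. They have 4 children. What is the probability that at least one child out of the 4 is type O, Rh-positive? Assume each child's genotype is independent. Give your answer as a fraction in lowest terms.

ABO cross i i × I^B i → 1/2 O, 1/2 B.
Rh cross +/- × +/- → 3/4 Rh+, 1/4 Rh-; so P(type O, Rh-positive) = 1/2 × 3/4 = 3/8 per child.
P(none) = (5/8)^4 = 625/4096; P(at least one) = 1 − 625/4096 = 3471/4096.

3471/4096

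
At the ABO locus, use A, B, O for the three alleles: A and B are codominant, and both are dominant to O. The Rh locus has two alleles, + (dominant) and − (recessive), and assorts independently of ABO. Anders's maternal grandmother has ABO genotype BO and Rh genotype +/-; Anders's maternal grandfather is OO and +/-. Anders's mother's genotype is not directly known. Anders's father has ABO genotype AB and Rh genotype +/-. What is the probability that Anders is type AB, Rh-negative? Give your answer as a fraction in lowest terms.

1/32

Anders's mother's ABO genotype from BO × OO: 1/2 BO, 1/2 OO.
Crossing each possibility with the father AB and summing P(type AB): 1/2·1/4 + 1/2·0 = 1/8.
Similarly for Rh via the mother's Rh distribution: P(Rh-) = 1/4.
Independent loci: 1/8 × 1/4 = 1/32.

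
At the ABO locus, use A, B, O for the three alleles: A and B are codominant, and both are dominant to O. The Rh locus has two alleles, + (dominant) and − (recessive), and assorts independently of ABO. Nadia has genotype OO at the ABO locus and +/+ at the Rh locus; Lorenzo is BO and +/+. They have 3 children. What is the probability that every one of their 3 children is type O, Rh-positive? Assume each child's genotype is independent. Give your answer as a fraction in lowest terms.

1/8

ABO cross OO × BO → 1/2 O, 1/2 B.
Rh cross +/+ × +/+ → 1 Rh+; so P(type O, Rh-positive) = 1/2 × 1 = 1/2 per child.
All 3 independent: (1/2)^3 = 1/8.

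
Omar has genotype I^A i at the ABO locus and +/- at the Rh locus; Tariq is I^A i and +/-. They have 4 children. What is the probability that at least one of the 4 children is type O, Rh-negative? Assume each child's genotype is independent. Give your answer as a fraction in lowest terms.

14911/65536

ABO cross I^A i × I^A i → 1/4 O, 3/4 A.
Rh cross +/- × +/- → 3/4 Rh+, 1/4 Rh-; so P(type O, Rh-negative) = 1/4 × 1/4 = 1/16 per child.
P(none) = (15/16)^4 = 50625/65536; P(at least one) = 1 − 50625/65536 = 14911/65536.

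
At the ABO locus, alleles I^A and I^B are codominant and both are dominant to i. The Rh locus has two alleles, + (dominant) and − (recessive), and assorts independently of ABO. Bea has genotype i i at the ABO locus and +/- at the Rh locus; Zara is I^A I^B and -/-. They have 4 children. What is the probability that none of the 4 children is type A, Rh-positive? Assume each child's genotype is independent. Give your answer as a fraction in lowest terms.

ABO cross i i × I^A I^B → 1/2 A, 1/2 B.
Rh cross +/- × -/- → 1/2 Rh+, 1/2 Rh-; so P(type A, Rh-positive) = 1/2 × 1/2 = 1/4 per child.
P(not type A, Rh-positive) = 3/4 for one child; (3/4)^4 = 81/256.

81/256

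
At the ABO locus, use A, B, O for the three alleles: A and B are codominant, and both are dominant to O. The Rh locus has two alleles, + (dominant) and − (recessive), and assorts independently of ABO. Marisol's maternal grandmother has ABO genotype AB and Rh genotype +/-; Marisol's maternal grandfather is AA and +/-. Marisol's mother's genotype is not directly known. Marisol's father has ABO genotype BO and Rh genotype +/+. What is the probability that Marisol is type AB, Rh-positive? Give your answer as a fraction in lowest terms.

3/8

Marisol's mother's ABO genotype from AB × AA: 1/2 AA, 1/2 AB.
Crossing each possibility with the father BO and summing P(type AB): 1/2·1/2 + 1/2·1/4 = 3/8.
Similarly for Rh via the mother's Rh distribution: P(Rh+) = 1.
Independent loci: 3/8 × 1 = 3/8.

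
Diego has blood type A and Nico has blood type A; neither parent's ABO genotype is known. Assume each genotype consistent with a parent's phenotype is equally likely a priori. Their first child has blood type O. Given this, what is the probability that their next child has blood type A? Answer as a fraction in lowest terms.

3/4

Possible genotypes: Diego ∈ {I^A I^A, I^A i}; Nico ∈ {I^A I^A, I^A i}.
Weight each parental genotype pair by prior × P(type-O child):
  I^A i × I^A i: posterior weight 1; P(next child type A) = 3/4.
Weighted sum = 3/4.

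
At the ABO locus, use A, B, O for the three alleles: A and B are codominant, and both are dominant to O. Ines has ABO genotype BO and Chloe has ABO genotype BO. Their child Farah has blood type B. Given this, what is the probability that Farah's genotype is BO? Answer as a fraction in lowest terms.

2/3

Cross BO × BO → 1/4 BB, 1/2 BO, 1/4 OO.
Type-B genotypes among offspring: BB (1/4), BO (1/2); total 3/4.
P(BO | type B) = (1/2) / (3/4) = 2/3.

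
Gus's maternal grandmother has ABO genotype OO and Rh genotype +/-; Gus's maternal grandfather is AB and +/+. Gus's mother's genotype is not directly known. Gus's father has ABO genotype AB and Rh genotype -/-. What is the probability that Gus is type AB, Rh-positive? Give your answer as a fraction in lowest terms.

3/16

Gus's mother's ABO genotype from OO × AB: 1/2 AO, 1/2 BO.
Crossing each possibility with the father AB and summing P(type AB): 1/2·1/4 + 1/2·1/4 = 1/4.
Similarly for Rh via the mother's Rh distribution: P(Rh+) = 3/4.
Independent loci: 1/4 × 3/4 = 3/16.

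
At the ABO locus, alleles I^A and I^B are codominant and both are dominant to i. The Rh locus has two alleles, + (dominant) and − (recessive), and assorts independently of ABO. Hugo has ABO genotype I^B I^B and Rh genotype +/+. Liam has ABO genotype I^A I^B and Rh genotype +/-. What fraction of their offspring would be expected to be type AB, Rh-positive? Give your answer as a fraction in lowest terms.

1/2

ABO cross I^B I^B × I^A I^B → offspring phenotypes: 1/2 B, 1/2 AB.
Rh cross +/+ × +/- → 1 Rh+.
Independent loci: P(type AB, Rh-positive) = 1/2 × 1 = 1/2.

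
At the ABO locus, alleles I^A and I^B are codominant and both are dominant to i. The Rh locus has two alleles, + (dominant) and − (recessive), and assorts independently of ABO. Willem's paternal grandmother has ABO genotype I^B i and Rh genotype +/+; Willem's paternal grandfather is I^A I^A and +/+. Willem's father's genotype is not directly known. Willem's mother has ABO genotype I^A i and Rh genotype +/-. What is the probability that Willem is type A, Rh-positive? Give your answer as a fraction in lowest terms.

5/8

Willem's father's ABO genotype from I^B i × I^A I^A: 1/2 I^A I^B, 1/2 I^A i.
Crossing each possibility with the mother I^A i and summing P(type A): 1/2·1/2 + 1/2·3/4 = 5/8.
Similarly for Rh via the father's Rh distribution: P(Rh+) = 1.
Independent loci: 5/8 × 1 = 5/8.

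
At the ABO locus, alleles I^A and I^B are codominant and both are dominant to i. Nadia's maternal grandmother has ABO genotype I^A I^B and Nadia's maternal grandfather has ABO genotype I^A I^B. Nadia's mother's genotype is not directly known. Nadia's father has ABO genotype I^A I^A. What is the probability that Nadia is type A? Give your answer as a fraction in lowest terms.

1/2

Nadia's mother's ABO genotype from I^A I^B × I^A I^B: 1/4 I^A I^A, 1/2 I^A I^B, 1/4 I^B I^B.
Crossing each possibility with the father I^A I^A and summing P(type A): 1/4·1 + 1/2·1/2 + 1/4·0 = 1/2.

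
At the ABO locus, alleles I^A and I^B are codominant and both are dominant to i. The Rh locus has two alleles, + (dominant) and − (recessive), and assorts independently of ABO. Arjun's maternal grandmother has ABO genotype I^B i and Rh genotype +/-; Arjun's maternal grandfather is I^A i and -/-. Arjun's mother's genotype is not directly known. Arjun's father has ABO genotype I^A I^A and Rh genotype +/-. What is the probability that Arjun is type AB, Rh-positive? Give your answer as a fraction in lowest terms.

5/32

Arjun's mother's ABO genotype from I^B i × I^A i: 1/4 I^A I^B, 1/4 I^A i, 1/4 I^B i, 1/4 i i.
Crossing each possibility with the father I^A I^A and summing P(type AB): 1/4·1/2 + 1/4·0 + 1/4·1/2 + 1/4·0 = 1/4.
Similarly for Rh via the mother's Rh distribution: P(Rh+) = 5/8.
Independent loci: 1/4 × 5/8 = 5/32.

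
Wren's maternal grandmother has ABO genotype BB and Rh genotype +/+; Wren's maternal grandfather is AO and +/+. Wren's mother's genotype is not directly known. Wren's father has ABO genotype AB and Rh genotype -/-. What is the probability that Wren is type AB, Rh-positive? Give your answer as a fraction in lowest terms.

3/8

Wren's mother's ABO genotype from BB × AO: 1/2 AB, 1/2 BO.
Crossing each possibility with the father AB and summing P(type AB): 1/2·1/2 + 1/2·1/4 = 3/8.
Similarly for Rh via the mother's Rh distribution: P(Rh+) = 1.
Independent loci: 3/8 × 1 = 3/8.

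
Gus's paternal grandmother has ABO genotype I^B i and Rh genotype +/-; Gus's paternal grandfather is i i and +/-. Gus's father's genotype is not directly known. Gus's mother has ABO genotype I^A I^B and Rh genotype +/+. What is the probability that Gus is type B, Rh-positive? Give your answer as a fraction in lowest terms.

1/2

Gus's father's ABO genotype from I^B i × i i: 1/2 I^B i, 1/2 i i.
Crossing each possibility with the mother I^A I^B and summing P(type B): 1/2·1/2 + 1/2·1/2 = 1/2.
Similarly for Rh via the father's Rh distribution: P(Rh+) = 1.
Independent loci: 1/2 × 1 = 1/2.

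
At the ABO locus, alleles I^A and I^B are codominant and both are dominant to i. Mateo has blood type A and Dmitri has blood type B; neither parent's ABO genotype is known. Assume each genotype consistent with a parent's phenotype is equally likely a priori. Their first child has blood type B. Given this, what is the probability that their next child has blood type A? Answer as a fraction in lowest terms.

1/12

Possible genotypes: Mateo ∈ {I^A I^A, I^A i}; Dmitri ∈ {I^B I^B, I^B i}.
Weight each parental genotype pair by prior × P(type-B child):
  I^A i × I^B I^B: posterior weight 2/3; P(next child type A) = 0.
  I^A i × I^B i: posterior weight 1/3; P(next child type A) = 1/4.
Weighted sum = 1/12.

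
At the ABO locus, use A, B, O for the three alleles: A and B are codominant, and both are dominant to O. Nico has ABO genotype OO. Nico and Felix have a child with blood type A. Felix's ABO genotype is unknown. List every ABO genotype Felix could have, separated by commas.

AA, AB, AO

For each candidate genotype of Felix, check whether crossing it with OO can produce every observed child phenotype.
  AA → possible child types {A} ✓
  AB → possible child types {A, B} ✓
  AO → possible child types {O, A} ✓
  BB → possible child types {B} ✗
  BO → possible child types {O, B} ✗
  OO → possible child types {O} ✗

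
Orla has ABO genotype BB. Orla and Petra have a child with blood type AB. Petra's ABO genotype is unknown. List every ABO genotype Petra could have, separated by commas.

AA, AB, AO

For each candidate genotype of Petra, check whether crossing it with BB can produce every observed child phenotype.
  AA → possible child types {AB} ✓
  AB → possible child types {B, AB} ✓
  AO → possible child types {B, AB} ✓
  BB → possible child types {B} ✗
  BO → possible child types {B} ✗
  OO → possible child types {B} ✗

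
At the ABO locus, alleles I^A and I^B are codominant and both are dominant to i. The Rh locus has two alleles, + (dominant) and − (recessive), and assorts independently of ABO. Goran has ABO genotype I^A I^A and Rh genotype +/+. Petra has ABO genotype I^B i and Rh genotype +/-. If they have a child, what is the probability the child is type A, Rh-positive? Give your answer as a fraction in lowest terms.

1/2

ABO cross I^A I^A × I^B i → offspring phenotypes: 1/2 A, 1/2 AB.
Rh cross +/+ × +/- → 1 Rh+.
Independent loci: P(type A, Rh-positive) = 1/2 × 1 = 1/2.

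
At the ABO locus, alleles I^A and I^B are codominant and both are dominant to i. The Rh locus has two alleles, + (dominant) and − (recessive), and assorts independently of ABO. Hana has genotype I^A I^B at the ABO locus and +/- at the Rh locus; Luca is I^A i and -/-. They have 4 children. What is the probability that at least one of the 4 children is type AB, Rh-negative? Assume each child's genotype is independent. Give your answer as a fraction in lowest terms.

1695/4096

ABO cross I^A I^B × I^A i → 1/2 A, 1/4 B, 1/4 AB.
Rh cross +/- × -/- → 1/2 Rh+, 1/2 Rh-; so P(type AB, Rh-negative) = 1/4 × 1/2 = 1/8 per child.
P(none) = (7/8)^4 = 2401/4096; P(at least one) = 1 − 2401/4096 = 1695/4096.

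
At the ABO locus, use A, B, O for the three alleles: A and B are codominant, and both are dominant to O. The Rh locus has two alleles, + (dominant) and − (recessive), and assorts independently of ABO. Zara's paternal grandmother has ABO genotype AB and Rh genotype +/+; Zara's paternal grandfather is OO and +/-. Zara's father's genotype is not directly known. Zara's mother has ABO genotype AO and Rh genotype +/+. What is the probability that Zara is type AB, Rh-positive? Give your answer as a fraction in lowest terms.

Zara's father's ABO genotype from AB × OO: 1/2 AO, 1/2 BO.
Crossing each possibility with the mother AO and summing P(type AB): 1/2·0 + 1/2·1/4 = 1/8.
Similarly for Rh via the father's Rh distribution: P(Rh+) = 1.
Independent loci: 1/8 × 1 = 1/8.

1/8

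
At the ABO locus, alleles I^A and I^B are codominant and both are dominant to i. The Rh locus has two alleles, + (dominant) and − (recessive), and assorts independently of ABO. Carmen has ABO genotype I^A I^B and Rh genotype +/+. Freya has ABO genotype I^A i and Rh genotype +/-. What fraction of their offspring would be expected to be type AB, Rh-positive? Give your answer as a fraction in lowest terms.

1/4

ABO cross I^A I^B × I^A i → offspring phenotypes: 1/2 A, 1/4 B, 1/4 AB.
Rh cross +/+ × +/- → 1 Rh+.
Independent loci: P(type AB, Rh-positive) = 1/4 × 1 = 1/4.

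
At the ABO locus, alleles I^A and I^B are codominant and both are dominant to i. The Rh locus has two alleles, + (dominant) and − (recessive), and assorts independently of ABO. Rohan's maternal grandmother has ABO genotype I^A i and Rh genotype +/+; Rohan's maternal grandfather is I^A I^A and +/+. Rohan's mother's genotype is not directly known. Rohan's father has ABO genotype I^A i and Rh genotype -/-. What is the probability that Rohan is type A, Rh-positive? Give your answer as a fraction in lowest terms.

7/8

Rohan's mother's ABO genotype from I^A i × I^A I^A: 1/2 I^A I^A, 1/2 I^A i.
Crossing each possibility with the father I^A i and summing P(type A): 1/2·1 + 1/2·3/4 = 7/8.
Similarly for Rh via the mother's Rh distribution: P(Rh+) = 1.
Independent loci: 7/8 × 1 = 7/8.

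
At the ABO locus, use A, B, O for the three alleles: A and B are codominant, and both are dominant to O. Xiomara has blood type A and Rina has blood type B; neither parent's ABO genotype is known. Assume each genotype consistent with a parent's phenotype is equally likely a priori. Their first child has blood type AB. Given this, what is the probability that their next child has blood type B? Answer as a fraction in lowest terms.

5/36

Possible genotypes: Xiomara ∈ {AA, AO}; Rina ∈ {BB, BO}.
Weight each parental genotype pair by prior × P(type-AB child):
  AA × BB: posterior weight 4/9; P(next child type B) = 0.
  AA × BO: posterior weight 2/9; P(next child type B) = 0.
  AO × BB: posterior weight 2/9; P(next child type B) = 1/2.
  AO × BO: posterior weight 1/9; P(next child type B) = 1/4.
Weighted sum = 5/36.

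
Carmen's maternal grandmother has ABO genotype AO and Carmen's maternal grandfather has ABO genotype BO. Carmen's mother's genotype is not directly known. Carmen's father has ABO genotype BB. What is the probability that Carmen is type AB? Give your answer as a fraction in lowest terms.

Carmen's mother's ABO genotype from AO × BO: 1/4 AB, 1/4 AO, 1/4 BO, 1/4 OO.
Crossing each possibility with the father BB and summing P(type AB): 1/4·1/2 + 1/4·1/2 + 1/4·0 + 1/4·0 = 1/4.

1/4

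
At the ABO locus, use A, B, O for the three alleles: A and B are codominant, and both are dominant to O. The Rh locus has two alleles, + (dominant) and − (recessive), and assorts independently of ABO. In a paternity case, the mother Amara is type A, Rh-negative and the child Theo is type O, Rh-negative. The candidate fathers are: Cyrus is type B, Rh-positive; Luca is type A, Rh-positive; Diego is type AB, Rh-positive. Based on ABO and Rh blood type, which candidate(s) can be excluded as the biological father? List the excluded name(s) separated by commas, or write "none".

A candidate is excluded only if no genotype consistent with his phenotype could produce a type O, Rh-negative child with a type A, Rh-negative mother.
Diego (type AB, Rh+): no genotype consistent with that phenotype can produce a type-O Rh- child with a type-A mother.

Diego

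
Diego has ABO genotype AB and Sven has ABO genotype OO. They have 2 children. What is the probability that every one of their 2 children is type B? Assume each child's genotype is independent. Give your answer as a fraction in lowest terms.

ABO cross AB × OO → 1/2 A, 1/2 B.
So P(type B) = 1/2 per child.
All 2 independent: (1/2)^2 = 1/4.

1/4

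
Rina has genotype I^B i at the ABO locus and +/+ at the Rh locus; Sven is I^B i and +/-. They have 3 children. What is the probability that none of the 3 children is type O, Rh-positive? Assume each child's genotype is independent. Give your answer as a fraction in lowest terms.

ABO cross I^B i × I^B i → 1/4 O, 3/4 B.
Rh cross +/+ × +/- → 1 Rh+; so P(type O, Rh-positive) = 1/4 × 1 = 1/4 per child.
P(not type O, Rh-positive) = 3/4 for one child; (3/4)^3 = 27/64.

27/64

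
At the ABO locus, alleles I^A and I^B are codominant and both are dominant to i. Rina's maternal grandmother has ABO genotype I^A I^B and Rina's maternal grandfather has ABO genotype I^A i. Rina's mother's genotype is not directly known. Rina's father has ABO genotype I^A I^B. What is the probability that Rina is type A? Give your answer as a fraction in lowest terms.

Rina's mother's ABO genotype from I^A I^B × I^A i: 1/4 I^A I^A, 1/4 I^A I^B, 1/4 I^A i, 1/4 I^B i.
Crossing each possibility with the father I^A I^B and summing P(type A): 1/4·1/2 + 1/4·1/4 + 1/4·1/2 + 1/4·1/4 = 3/8.

3/8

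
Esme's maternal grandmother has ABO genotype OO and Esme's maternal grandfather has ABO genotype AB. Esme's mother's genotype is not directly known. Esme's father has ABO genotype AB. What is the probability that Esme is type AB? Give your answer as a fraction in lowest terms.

Esme's mother's ABO genotype from OO × AB: 1/2 AO, 1/2 BO.
Crossing each possibility with the father AB and summing P(type AB): 1/2·1/4 + 1/2·1/4 = 1/4.

1/4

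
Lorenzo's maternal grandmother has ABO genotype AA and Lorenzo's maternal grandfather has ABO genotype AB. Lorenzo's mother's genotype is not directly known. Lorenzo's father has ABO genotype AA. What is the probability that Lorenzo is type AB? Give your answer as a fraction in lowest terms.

Lorenzo's mother's ABO genotype from AA × AB: 1/2 AA, 1/2 AB.
Crossing each possibility with the father AA and summing P(type AB): 1/2·0 + 1/2·1/2 = 1/4.

1/4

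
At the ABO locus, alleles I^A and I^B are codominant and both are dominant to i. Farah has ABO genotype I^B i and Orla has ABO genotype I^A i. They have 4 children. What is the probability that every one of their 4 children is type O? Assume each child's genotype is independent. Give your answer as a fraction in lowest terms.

1/256

ABO cross I^B i × I^A i → 1/4 O, 1/4 A, 1/4 B, 1/4 AB.
So P(type O) = 1/4 per child.
All 4 independent: (1/4)^4 = 1/256.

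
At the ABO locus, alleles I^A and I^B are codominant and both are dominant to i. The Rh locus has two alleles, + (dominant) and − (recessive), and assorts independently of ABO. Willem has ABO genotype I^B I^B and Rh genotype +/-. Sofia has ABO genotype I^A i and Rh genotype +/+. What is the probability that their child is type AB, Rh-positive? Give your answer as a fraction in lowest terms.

ABO cross I^B I^B × I^A i → offspring phenotypes: 1/2 B, 1/2 AB.
Rh cross +/- × +/+ → 1 Rh+.
Independent loci: P(type AB, Rh-positive) = 1/2 × 1 = 1/2.

1/2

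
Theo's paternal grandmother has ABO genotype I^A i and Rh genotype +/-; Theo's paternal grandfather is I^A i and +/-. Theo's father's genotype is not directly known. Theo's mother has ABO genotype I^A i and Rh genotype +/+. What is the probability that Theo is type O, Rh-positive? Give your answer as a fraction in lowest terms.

1/4

Theo's father's ABO genotype from I^A i × I^A i: 1/4 I^A I^A, 1/2 I^A i, 1/4 i i.
Crossing each possibility with the mother I^A i and summing P(type O): 1/4·0 + 1/2·1/4 + 1/4·1/2 = 1/4.
Similarly for Rh via the father's Rh distribution: P(Rh+) = 1.
Independent loci: 1/4 × 1 = 1/4.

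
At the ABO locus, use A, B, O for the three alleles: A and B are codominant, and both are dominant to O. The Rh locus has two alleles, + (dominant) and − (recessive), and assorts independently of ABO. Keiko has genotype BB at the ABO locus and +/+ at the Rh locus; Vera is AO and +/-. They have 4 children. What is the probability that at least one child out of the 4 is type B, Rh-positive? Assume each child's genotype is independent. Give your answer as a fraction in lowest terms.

15/16

ABO cross BB × AO → 1/2 B, 1/2 AB.
Rh cross +/+ × +/- → 1 Rh+; so P(type B, Rh-positive) = 1/2 × 1 = 1/2 per child.
P(none) = (1/2)^4 = 1/16; P(at least one) = 1 − 1/16 = 15/16.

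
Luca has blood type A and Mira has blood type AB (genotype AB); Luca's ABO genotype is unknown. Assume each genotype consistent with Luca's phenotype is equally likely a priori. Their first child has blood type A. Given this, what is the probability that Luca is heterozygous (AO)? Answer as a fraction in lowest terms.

Possible genotypes: Luca ∈ {AA, AO}; Mira ∈ {AB}.
Weight each parental genotype pair by prior × P(type-A child):
  AA × AB: posterior weight 1/2.
  AO × AB: posterior weight 1/2.
Sum the posterior weight over pairs where Luca is AO: 1/2.

1/2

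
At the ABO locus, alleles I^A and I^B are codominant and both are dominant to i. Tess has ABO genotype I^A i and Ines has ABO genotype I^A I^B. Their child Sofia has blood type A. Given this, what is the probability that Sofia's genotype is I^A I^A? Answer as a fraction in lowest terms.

Cross I^A i × I^A I^B → 1/4 I^A I^A, 1/4 I^A I^B, 1/4 I^A i, 1/4 I^B i.
Type-A genotypes among offspring: I^A I^A (1/4), I^A i (1/4); total 1/2.
P(I^A I^A | type A) = (1/4) / (1/2) = 1/2.

1/2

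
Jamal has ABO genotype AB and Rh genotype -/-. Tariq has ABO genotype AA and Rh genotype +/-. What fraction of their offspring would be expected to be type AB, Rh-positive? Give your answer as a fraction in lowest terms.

ABO cross AB × AA → offspring phenotypes: 1/2 A, 1/2 AB.
Rh cross -/- × +/- → 1/2 Rh+, 1/2 Rh-.
Independent loci: P(type AB, Rh-positive) = 1/2 × 1/2 = 1/4.

1/4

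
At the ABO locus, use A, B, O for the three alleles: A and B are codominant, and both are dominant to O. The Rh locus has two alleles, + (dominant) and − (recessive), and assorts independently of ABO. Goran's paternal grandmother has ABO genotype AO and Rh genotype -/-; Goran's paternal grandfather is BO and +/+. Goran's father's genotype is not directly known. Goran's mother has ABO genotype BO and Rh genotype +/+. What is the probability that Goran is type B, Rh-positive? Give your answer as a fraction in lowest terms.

1/2

Goran's father's ABO genotype from AO × BO: 1/4 AB, 1/4 AO, 1/4 BO, 1/4 OO.
Crossing each possibility with the mother BO and summing P(type B): 1/4·1/2 + 1/4·1/4 + 1/4·3/4 + 1/4·1/2 = 1/2.
Similarly for Rh via the father's Rh distribution: P(Rh+) = 1.
Independent loci: 1/2 × 1 = 1/2.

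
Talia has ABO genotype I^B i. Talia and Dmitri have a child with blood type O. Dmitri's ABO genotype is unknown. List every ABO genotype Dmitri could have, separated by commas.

I^A i, I^B i, i i

For each candidate genotype of Dmitri, check whether crossing it with I^B i can produce every observed child phenotype.
  I^A I^A → possible child types {A, AB} ✗
  I^A I^B → possible child types {A, B, AB} ✗
  I^A i → possible child types {O, A, B, AB} ✓
  I^B I^B → possible child types {B} ✗
  I^B i → possible child types {O, B} ✓
  i i → possible child types {O, B} ✓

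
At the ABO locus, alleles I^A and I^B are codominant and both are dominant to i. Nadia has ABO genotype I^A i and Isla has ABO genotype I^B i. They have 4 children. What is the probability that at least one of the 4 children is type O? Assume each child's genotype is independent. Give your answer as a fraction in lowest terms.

175/256

ABO cross I^A i × I^B i → 1/4 O, 1/4 A, 1/4 B, 1/4 AB.
So P(type O) = 1/4 per child.
P(none) = (3/4)^4 = 81/256; P(at least one) = 1 − 81/256 = 175/256.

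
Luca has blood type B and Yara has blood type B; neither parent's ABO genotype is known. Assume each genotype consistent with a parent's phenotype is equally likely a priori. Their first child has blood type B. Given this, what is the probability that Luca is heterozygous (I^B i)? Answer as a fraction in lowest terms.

7/15

Possible genotypes: Luca ∈ {I^B I^B, I^B i}; Yara ∈ {I^B I^B, I^B i}.
Weight each parental genotype pair by prior × P(type-B child):
  I^B I^B × I^B I^B: posterior weight 4/15.
  I^B I^B × I^B i: posterior weight 4/15.
  I^B i × I^B I^B: posterior weight 4/15.
  I^B i × I^B i: posterior weight 1/5.
Sum the posterior weight over pairs where Luca is I^B i: 7/15.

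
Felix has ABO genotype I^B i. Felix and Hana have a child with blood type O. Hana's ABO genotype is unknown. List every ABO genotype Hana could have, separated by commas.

For each candidate genotype of Hana, check whether crossing it with I^B i can produce every observed child phenotype.
  I^A I^A → possible child types {A, AB} ✗
  I^A I^B → possible child types {A, B, AB} ✗
  I^A i → possible child types {O, A, B, AB} ✓
  I^B I^B → possible child types {B} ✗
  I^B i → possible child types {O, B} ✓
  i i → possible child types {O, B} ✓

I^A i, I^B i, i i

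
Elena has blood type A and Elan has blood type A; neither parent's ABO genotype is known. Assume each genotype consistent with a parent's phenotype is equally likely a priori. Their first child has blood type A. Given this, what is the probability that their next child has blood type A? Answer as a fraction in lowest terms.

Possible genotypes: Elena ∈ {I^A I^A, I^A i}; Elan ∈ {I^A I^A, I^A i}.
Weight each parental genotype pair by prior × P(type-A child):
  I^A I^A × I^A I^A: posterior weight 4/15; P(next child type A) = 1.
  I^A I^A × I^A i: posterior weight 4/15; P(next child type A) = 1.
  I^A i × I^A I^A: posterior weight 4/15; P(next child type A) = 1.
  I^A i × I^A i: posterior weight 1/5; P(next child type A) = 3/4.
Weighted sum = 19/20.

19/20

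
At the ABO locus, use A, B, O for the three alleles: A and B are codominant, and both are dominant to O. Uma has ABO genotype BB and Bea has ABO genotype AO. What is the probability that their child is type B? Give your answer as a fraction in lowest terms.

1/2

ABO cross BB × AO → offspring phenotypes: 1/2 B, 1/2 AB.
So P(type B) = 1/2.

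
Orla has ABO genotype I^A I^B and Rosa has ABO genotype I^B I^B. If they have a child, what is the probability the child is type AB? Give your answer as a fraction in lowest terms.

1/2

ABO cross I^A I^B × I^B I^B → offspring phenotypes: 1/2 B, 1/2 AB.
So P(type AB) = 1/2.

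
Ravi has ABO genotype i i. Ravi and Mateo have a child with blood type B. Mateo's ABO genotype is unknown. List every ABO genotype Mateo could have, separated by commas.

I^A I^B, I^B I^B, I^B i

For each candidate genotype of Mateo, check whether crossing it with i i can produce every observed child phenotype.
  I^A I^A → possible child types {A} ✗
  I^A I^B → possible child types {A, B} ✓
  I^A i → possible child types {O, A} ✗
  I^B I^B → possible child types {B} ✓
  I^B i → possible child types {O, B} ✓
  i i → possible child types {O} ✗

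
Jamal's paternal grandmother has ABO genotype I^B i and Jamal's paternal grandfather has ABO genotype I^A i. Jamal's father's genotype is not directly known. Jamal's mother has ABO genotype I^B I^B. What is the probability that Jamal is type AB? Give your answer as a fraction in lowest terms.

Jamal's father's ABO genotype from I^B i × I^A i: 1/4 I^A I^B, 1/4 I^A i, 1/4 I^B i, 1/4 i i.
Crossing each possibility with the mother I^B I^B and summing P(type AB): 1/4·1/2 + 1/4·1/2 + 1/4·0 + 1/4·0 = 1/4.

1/4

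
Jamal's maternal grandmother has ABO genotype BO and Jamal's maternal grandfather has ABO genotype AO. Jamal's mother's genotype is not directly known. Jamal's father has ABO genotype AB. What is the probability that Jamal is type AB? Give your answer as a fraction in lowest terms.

Jamal's mother's ABO genotype from BO × AO: 1/4 AB, 1/4 AO, 1/4 BO, 1/4 OO.
Crossing each possibility with the father AB and summing P(type AB): 1/4·1/2 + 1/4·1/4 + 1/4·1/4 + 1/4·0 = 1/4.

1/4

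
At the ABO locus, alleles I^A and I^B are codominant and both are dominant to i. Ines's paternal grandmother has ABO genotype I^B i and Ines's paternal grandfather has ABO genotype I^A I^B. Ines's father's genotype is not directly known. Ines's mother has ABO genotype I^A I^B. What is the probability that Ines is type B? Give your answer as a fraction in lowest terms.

Ines's father's ABO genotype from I^B i × I^A I^B: 1/4 I^A I^B, 1/4 I^A i, 1/4 I^B I^B, 1/4 I^B i.
Crossing each possibility with the mother I^A I^B and summing P(type B): 1/4·1/4 + 1/4·1/4 + 1/4·1/2 + 1/4·1/2 = 3/8.

3/8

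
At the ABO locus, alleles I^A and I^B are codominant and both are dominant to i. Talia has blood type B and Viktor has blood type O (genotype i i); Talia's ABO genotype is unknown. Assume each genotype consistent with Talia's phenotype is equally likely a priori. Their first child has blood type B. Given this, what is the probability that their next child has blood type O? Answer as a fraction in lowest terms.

1/6

Possible genotypes: Talia ∈ {I^B I^B, I^B i}; Viktor ∈ {i i}.
Weight each parental genotype pair by prior × P(type-B child):
  I^B I^B × i i: posterior weight 2/3; P(next child type O) = 0.
  I^B i × i i: posterior weight 1/3; P(next child type O) = 1/2.
Weighted sum = 1/6.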